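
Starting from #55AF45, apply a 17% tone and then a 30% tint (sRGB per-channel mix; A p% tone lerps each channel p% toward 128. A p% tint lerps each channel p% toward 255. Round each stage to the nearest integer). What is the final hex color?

#8DC184

#55AF45 is rgb(85, 175, 69).
Lerp each channel 17% toward 128:
  R: 85 + 0.17×(128−85) = 85 + 7.31 = 92.31 → 92
  G: 175 − 7.99 = 167.01 → 167
  B: 69 + 10.03 = 79.03 → 79
After the tone: rgb(92, 167, 79) = #5CA74F.
Lerp each channel 30% toward 255:
  R: 92 + 0.3×(255−92) = 92 + 48.9 = 140.9 → 141
  G: 167 + 0.3×(255−167) = 167 + 26.4 = 193.4 → 193
  B: 79 + 0.3×(255−79) = 79 + 52.8 = 131.8 → 132
rgb(141, 193, 132) = #8DC184.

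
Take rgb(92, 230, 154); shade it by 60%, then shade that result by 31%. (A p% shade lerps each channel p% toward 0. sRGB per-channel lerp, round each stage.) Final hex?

#1A3F2B

Lerp each channel 60% toward 0:
  R: 92 − 55.2 = 36.8 → 37
  G: 230 + 0.6×(0−230) = 230 − 138 = 92 → 92
  B: 154 − 92.4 = 61.6 → 62
After the shade: rgb(37, 92, 62) = #255C3E.
Lerp each channel 31% toward 0:
  R: 37 + 0.31×(0−37) = 37 − 11.47 = 25.53 → 26
  G: 92 + 0.31×(0−92) = 92 − 28.52 = 63.48 → 63
  B: 62 − 19.22 = 42.78 → 43
rgb(26, 63, 43) = #1A3F2B.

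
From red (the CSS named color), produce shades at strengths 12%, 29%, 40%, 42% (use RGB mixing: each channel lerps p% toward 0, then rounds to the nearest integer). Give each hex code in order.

CSS red is rgb(255, 0, 0).
12%: (255 − 30.6 = 224.4→224, 0→0, 0→0) → #E00000
29%: (255 − 73.95 = 181.05→181, 0→0, 0→0) → #B50000
40%: (255 − 102 = 153→153, 0→0, 0→0) → #990000
42%: (255 − 107.1 = 147.9→148, 0→0, 0→0) → #940000

#E00000, #B50000, #990000, #940000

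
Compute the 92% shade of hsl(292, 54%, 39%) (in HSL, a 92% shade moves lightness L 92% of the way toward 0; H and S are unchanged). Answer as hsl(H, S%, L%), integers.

L moves 92% from 39 toward 0: 39 − 35.88 = 3.12 → 3.
H and S are unchanged.

hsl(292, 54%, 3%)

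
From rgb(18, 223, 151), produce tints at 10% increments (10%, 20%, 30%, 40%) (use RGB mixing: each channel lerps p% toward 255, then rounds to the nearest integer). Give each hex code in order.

#2ae2a1, #41e5ac, #59e9b6, #71ecc1

10%: (18 + 23.7 = 41.7→42, 223 + 3.2 = 226.2→226, 151 + 10.4 = 161.4→161) → #2ae2a1
20%: (18 + 47.4 = 65.4→65, 223 + 6.4 = 229.4→229, 151 + 20.8 = 171.8→172) → #41e5ac
30%: (18 + 71.1 = 89.1→89, 223 + 9.6 = 232.6→233, 151 + 31.2 = 182.2→182) → #59e9b6
40%: (18 + 94.8 = 112.8→113, 223 + 12.8 = 235.8→236, 151 + 41.6 = 192.6→193) → #71ecc1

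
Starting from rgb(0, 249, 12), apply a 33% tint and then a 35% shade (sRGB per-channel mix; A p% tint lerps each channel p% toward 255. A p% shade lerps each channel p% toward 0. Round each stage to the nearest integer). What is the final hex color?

A 33% tint moves each channel 33% toward 255:
  R: 0 + 0.33×(255−0) = 0 + 84.15 = 84.15 → 84
  G: 249 + 0.33×(255−249) = 249 + 1.98 = 250.98 → 251
  B: 12 + 80.19 = 92.19 → 92
After the tint: rgb(84, 251, 92) = #54fb5c.
Lerp each channel 35% toward 0:
  R: 84 + 0.35×(0−84) = 84 − 29.4 = 54.6 → 55
  G: 251 + 0.35×(0−251) = 251 − 87.85 = 163.15 → 163
  B: 92 + 0.35×(0−92) = 92 − 32.2 = 59.8 → 60
rgb(55, 163, 60) = #37a33c.

#37a33c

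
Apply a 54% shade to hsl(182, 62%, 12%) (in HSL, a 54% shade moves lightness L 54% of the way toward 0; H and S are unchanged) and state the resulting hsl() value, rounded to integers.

hsl(182, 62%, 6%)

L moves 54% from 12 toward 0: 12 − 6.48 = 5.52 → 6.
H and S are unchanged.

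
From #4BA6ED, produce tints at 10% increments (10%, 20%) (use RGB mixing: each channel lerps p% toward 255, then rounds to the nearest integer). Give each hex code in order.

#4BA6ED is rgb(75, 166, 237).
10%: (75 + 18 = 93→93, 166 + 8.9 = 174.9→175, 237 + 1.8 = 238.8→239) → #5DAFEF
20%: (75 + 36 = 111→111, 166 + 17.8 = 183.8→184, 237 + 3.6 = 240.6→241) → #6FB8F1

#5DAFEF, #6FB8F1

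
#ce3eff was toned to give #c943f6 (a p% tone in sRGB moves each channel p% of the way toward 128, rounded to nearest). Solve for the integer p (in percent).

#ce3eff is rgb(206, 62, 255); #c943f6 is rgb(201, 67, 246).
On the B channel (widest range): 246 ≈ 255 + (p/100)(128 − 255), so p ≈ 100×(246 − 255)/(128 − 255) = -900/-127 = 7.09.
p = 7 reproduces all three channels after rounding.

7%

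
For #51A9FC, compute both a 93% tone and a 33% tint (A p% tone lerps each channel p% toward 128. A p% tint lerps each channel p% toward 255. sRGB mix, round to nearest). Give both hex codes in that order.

#51A9FC is rgb(81, 169, 252).
93% tone:
  R: 81 + 43.71 = 124.71 → 125
  G: 169 + 0.93×(128−169) = 169 − 38.13 = 130.87 → 131
  B: 252 + 0.93×(128−252) = 252 − 115.32 = 136.68 → 137
  → #7D8389
33% tint:
  R: 81 + 0.33×(255−81) = 81 + 57.42 = 138.42 → 138
  G: 169 + 28.38 = 197.38 → 197
  B: 252 + 0.33×(255−252) = 252 + 0.99 = 252.99 → 253
  → #8AC5FD

#7D8389, #8AC5FD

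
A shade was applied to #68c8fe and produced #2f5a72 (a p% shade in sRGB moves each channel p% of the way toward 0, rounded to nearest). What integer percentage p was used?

55%

#68c8fe is rgb(104, 200, 254); #2f5a72 is rgb(47, 90, 114).
On the B channel (widest range): 114 ≈ 254 + (p/100)(0 − 254), so p ≈ 100×(114 − 254)/(0 − 254) = -14000/-254 = 55.12.
p = 55 reproduces all three channels after rounding.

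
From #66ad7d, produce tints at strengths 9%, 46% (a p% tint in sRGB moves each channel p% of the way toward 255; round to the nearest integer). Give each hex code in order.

#74b489, #acd3b9

#66ad7d is rgb(102, 173, 125).
9%: (102 + 13.77 = 115.77→116, 173 + 7.38 = 180.38→180, 125 + 11.7 = 136.7→137) → #74b489
46%: (102 + 70.38 = 172.38→172, 173 + 37.72 = 210.72→211, 125 + 59.8 = 184.8→185) → #acd3b9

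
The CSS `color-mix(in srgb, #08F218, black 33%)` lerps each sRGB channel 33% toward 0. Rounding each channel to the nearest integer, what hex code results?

#05A210

#08F218 is rgb(8, 242, 24).
Lerp each channel 33% toward 0:
  R: 8 − 2.64 = 5.36 → 5
  G: 242 + 0.33×(0−242) = 242 − 79.86 = 162.14 → 162
  B: 24 − 7.92 = 16.08 → 16
rgb(5, 162, 16) = #05A210.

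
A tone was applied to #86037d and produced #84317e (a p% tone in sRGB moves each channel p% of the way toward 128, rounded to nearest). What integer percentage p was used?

37%

#86037d is rgb(134, 3, 125); #84317e is rgb(132, 49, 126).
On the G channel (widest range): 49 ≈ 3 + (p/100)(128 − 3), so p ≈ 100×(49 − 3)/(128 − 3) = 4600/125 = 36.80.
p = 37 reproduces all three channels after rounding.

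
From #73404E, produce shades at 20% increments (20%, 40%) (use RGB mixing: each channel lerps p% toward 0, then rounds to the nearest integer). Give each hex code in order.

#73404E is rgb(115, 64, 78).
20%: (115 − 23 = 92→92, 64 − 12.8 = 51.2→51, 78 − 15.6 = 62.4→62) → #5C333E
40%: (115 − 46 = 69→69, 64 − 25.6 = 38.4→38, 78 − 31.2 = 46.8→47) → #45262F

#5C333E, #45262F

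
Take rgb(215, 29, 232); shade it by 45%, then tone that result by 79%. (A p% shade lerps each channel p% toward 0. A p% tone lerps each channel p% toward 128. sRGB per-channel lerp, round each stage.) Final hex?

Lerp each channel 45% toward 0:
  R: 215 + 0.45×(0−215) = 215 − 96.75 = 118.25 → 118
  G: 29 + 0.45×(0−29) = 29 − 13.05 = 15.95 → 16
  B: 232 − 104.4 = 127.6 → 128
After the shade: rgb(118, 16, 128) = #761080.
A 79% tone moves each channel 79% toward 128:
  R: 118 + 7.9 = 125.9 → 126
  G: 16 + 0.79×(128−16) = 16 + 88.48 = 104.48 → 104
  B: 128 + 0.79×(128−128) = 128 + 0 = 128 → 128
rgb(126, 104, 128) = #7E6880.

#7E6880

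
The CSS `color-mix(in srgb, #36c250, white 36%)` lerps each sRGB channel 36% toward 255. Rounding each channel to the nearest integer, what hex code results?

#7ed88f

#36c250 is rgb(54, 194, 80).
A 36% tint moves each channel 36% toward 255:
  R: 54 + 0.36×(255−54) = 54 + 72.36 = 126.36 → 126
  G: 194 + 0.36×(255−194) = 194 + 21.96 = 215.96 → 216
  B: 80 + 0.36×(255−80) = 80 + 63 = 143 → 143
rgb(126, 216, 143) = #7ed88f.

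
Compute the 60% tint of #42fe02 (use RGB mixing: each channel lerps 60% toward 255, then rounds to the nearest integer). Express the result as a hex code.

#b3ff9a

#42fe02 is rgb(66, 254, 2).
A 60% tint moves each channel 60% toward 255:
  R: 66 + 0.6×(255−66) = 66 + 113.4 = 179.4 → 179
  G: 254 + 0.6×(255−254) = 254 + 0.6 = 254.6 → 255
  B: 2 + 151.8 = 153.8 → 154
rgb(179, 255, 154) = #b3ff9a.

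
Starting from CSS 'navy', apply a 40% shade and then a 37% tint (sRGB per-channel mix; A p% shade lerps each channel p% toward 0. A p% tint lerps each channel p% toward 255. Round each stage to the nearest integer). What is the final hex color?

#5e5e8f

CSS navy is rgb(0, 0, 128).
Per channel, c → c + 0.4(0 − c):
  R: 0 + 0.4×(0−0) = 0 + 0 = 0 → 0
  G: 0 + 0.4×(0−0) = 0 + 0 = 0 → 0
  B: 128 + 0.4×(0−128) = 128 − 51.2 = 76.8 → 77
After the shade: rgb(0, 0, 77) = #00004d.
Per channel, c → c + 0.37(255 − c):
  R: 0 + 94.35 = 94.35 → 94
  G: 0 + 0.37×(255−0) = 0 + 94.35 = 94.35 → 94
  B: 77 + 65.86 = 142.86 → 143
rgb(94, 94, 143) = #5e5e8f.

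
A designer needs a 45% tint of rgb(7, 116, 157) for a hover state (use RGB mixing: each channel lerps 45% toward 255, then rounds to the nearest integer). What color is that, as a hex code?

Per channel, c → c + 0.45(255 − c):
  R: 7 + 0.45×(255−7) = 7 + 111.6 = 118.6 → 119
  G: 116 + 62.55 = 178.55 → 179
  B: 157 + 44.1 = 201.1 → 201
rgb(119, 179, 201) = #77B3C9.

#77B3C9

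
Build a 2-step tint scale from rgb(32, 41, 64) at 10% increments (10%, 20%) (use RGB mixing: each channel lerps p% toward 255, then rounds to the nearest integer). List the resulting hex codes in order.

#363e53, #4d5466

10%: (32 + 22.3 = 54.3→54, 41 + 21.4 = 62.4→62, 64 + 19.1 = 83.1→83) → #363e53
20%: (32 + 44.6 = 76.6→77, 41 + 42.8 = 83.8→84, 64 + 38.2 = 102.2→102) → #4d5466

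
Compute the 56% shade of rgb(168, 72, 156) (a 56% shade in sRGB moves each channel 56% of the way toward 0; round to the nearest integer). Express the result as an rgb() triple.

Lerp each channel 56% toward 0:
  R: 168 + 0.56×(0−168) = 168 − 94.08 = 73.92 → 74
  G: 72 + 0.56×(0−72) = 72 − 40.32 = 31.68 → 32
  B: 156 − 87.36 = 68.64 → 69

rgb(74, 32, 69)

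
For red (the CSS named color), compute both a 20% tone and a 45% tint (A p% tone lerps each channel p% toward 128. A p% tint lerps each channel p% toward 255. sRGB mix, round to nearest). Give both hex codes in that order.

#E61A1A, #FF7373

CSS red is rgb(255, 0, 0).
20% tone:
  R: 255 + 0.2×(128−255) = 255 − 25.4 = 229.6 → 230
  G: 0 + 25.6 = 25.6 → 26
  B: 0 + 0.2×(128−0) = 0 + 25.6 = 25.6 → 26
  → #E61A1A
45% tint:
  R: 255 + 0 = 255 → 255
  G: 0 + 0.45×(255−0) = 0 + 114.75 = 114.75 → 115
  B: 0 + 0.45×(255−0) = 0 + 114.75 = 114.75 → 115
  → #FF7373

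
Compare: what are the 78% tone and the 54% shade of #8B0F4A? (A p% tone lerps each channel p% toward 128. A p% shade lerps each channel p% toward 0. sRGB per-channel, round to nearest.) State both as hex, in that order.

#8B0F4A is rgb(139, 15, 74).
78% tone:
  R: 139 + 0.78×(128−139) = 139 − 8.58 = 130.42 → 130
  G: 15 + 0.78×(128−15) = 15 + 88.14 = 103.14 → 103
  B: 74 + 0.78×(128−74) = 74 + 42.12 = 116.12 → 116
  → #826774
54% shade:
  R: 139 + 0.54×(0−139) = 139 − 75.06 = 63.94 → 64
  G: 15 + 0.54×(0−15) = 15 − 8.1 = 6.9 → 7
  B: 74 + 0.54×(0−74) = 74 − 39.96 = 34.04 → 34
  → #400722

#826774, #400722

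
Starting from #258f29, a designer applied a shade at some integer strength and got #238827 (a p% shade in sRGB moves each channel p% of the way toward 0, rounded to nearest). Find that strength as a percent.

5%

#258f29 is rgb(37, 143, 41); #238827 is rgb(35, 136, 39).
On the G channel (widest range): 136 ≈ 143 + (p/100)(0 − 143), so p ≈ 100×(136 − 143)/(0 − 143) = -700/-143 = 4.90.
p = 5 reproduces all three channels after rounding.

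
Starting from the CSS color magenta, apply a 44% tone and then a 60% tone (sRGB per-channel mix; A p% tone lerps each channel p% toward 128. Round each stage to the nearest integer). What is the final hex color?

#9C639C

CSS magenta is rgb(255, 0, 255).
A 44% tone moves each channel 44% toward 128:
  R: 255 + 0.44×(128−255) = 255 − 55.88 = 199.12 → 199
  G: 0 + 56.32 = 56.32 → 56
  B: 255 − 55.88 = 199.12 → 199
After the tone: rgb(199, 56, 199) = #C738C7.
Per channel, c → c + 0.6(128 − c):
  R: 199 − 42.6 = 156.4 → 156
  G: 56 + 0.6×(128−56) = 56 + 43.2 = 99.2 → 99
  B: 199 + 0.6×(128−199) = 199 − 42.6 = 156.4 → 156
rgb(156, 99, 156) = #9C639C.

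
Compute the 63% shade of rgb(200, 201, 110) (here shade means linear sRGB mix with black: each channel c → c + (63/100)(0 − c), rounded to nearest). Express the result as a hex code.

Per channel, c → c + 0.63(0 − c):
  R: 200 + 0.63×(0−200) = 200 − 126 = 74 → 74
  G: 201 − 126.63 = 74.37 → 74
  B: 110 − 69.3 = 40.7 → 41
rgb(74, 74, 41) = #4A4A29.

#4A4A29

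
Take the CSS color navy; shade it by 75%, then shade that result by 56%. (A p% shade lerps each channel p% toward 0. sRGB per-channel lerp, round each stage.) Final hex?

CSS navy is rgb(0, 0, 128).
A 75% shade moves each channel 75% toward 0:
  R: 0 + 0.75×(0−0) = 0 + 0 = 0 → 0
  G: 0 + 0 = 0 → 0
  B: 128 − 96 = 32 → 32
After the shade: rgb(0, 0, 32) = #000020.
Lerp each channel 56% toward 0:
  R: 0 + 0.56×(0−0) = 0 + 0 = 0 → 0
  G: 0 + 0.56×(0−0) = 0 + 0 = 0 → 0
  B: 32 + 0.56×(0−32) = 32 − 17.92 = 14.08 → 14
rgb(0, 0, 14) = #00000e.

#00000e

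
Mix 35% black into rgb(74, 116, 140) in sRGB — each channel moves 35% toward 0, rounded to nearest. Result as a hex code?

Lerp each channel 35% toward 0:
  R: 74 + 0.35×(0−74) = 74 − 25.9 = 48.1 → 48
  G: 116 − 40.6 = 75.4 → 75
  B: 140 + 0.35×(0−140) = 140 − 49 = 91 → 91
rgb(48, 75, 91) = #304B5B.

#304B5B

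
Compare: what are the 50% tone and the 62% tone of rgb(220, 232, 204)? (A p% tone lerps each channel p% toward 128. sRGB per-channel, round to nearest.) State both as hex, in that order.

#AEB4A6, #A3A89D

50% tone:
  R: 220 + 0.5×(128−220) = 220 − 46 = 174 → 174
  G: 232 + 0.5×(128−232) = 232 − 52 = 180 → 180
  B: 204 − 38 = 166 → 166
  → #AEB4A6
62% tone:
  R: 220 + 0.62×(128−220) = 220 − 57.04 = 162.96 → 163
  G: 232 + 0.62×(128−232) = 232 − 64.48 = 167.52 → 168
  B: 204 + 0.62×(128−204) = 204 − 47.12 = 156.88 → 157
  → #A3A89D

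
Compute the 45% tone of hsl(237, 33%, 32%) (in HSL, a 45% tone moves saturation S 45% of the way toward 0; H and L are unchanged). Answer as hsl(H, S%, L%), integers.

S moves 45% from 33 toward 0: 33 − 14.85 = 18.15 → 18.
H and L are unchanged.

hsl(237, 18%, 32%)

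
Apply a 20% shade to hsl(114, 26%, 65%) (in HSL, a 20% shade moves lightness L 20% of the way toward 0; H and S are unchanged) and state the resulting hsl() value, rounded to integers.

hsl(114, 26%, 52%)

L moves 20% from 65 toward 0: 65 − 13 = 52 → 52.
H and S are unchanged.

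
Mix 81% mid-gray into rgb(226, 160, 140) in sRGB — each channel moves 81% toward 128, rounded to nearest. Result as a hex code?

#938682

Lerp each channel 81% toward 128:
  R: 226 − 79.38 = 146.62 → 147
  G: 160 + 0.81×(128−160) = 160 − 25.92 = 134.08 → 134
  B: 140 − 9.72 = 130.28 → 130
rgb(147, 134, 130) = #938682.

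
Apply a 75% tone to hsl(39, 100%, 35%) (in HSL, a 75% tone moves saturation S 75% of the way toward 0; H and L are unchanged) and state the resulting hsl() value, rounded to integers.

S moves 75% from 100 toward 0: 100 − 75 = 25 → 25.
H and L are unchanged.

hsl(39, 25%, 35%)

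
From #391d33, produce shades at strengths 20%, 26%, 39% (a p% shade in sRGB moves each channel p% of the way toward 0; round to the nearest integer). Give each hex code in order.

#2e1729, #2a1526, #23121f

#391d33 is rgb(57, 29, 51).
20%: (57 − 11.4 = 45.6→46, 29 − 5.8 = 23.2→23, 51 − 10.2 = 40.8→41) → #2e1729
26%: (57 − 14.82 = 42.18→42, 29 − 7.54 = 21.46→21, 51 − 13.26 = 37.74→38) → #2a1526
39%: (57 − 22.23 = 34.77→35, 29 − 11.31 = 17.69→18, 51 − 19.89 = 31.11→31) → #23121f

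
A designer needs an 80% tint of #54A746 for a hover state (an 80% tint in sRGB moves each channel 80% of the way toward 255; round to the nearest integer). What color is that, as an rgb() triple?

rgb(221, 237, 218)

#54A746 is rgb(84, 167, 70).
An 80% tint moves each channel 80% toward 255:
  R: 84 + 0.8×(255−84) = 84 + 136.8 = 220.8 → 221
  G: 167 + 0.8×(255−167) = 167 + 70.4 = 237.4 → 237
  B: 70 + 0.8×(255−70) = 70 + 148 = 218 → 218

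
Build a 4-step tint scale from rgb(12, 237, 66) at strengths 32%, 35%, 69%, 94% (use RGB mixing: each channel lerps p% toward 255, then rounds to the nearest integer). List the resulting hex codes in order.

#5af37e, #61f384, #b4f9c4, #f0fef4

32%: (12 + 77.76 = 89.76→90, 237 + 5.76 = 242.76→243, 66 + 60.48 = 126.48→126) → #5af37e
35%: (12 + 85.05 = 97.05→97, 237 + 6.3 = 243.3→243, 66 + 66.15 = 132.15→132) → #61f384
69%: (12 + 167.67 = 179.67→180, 237 + 12.42 = 249.42→249, 66 + 130.41 = 196.41→196) → #b4f9c4
94%: (12 + 228.42 = 240.42→240, 237 + 16.92 = 253.92→254, 66 + 177.66 = 243.66→244) → #f0fef4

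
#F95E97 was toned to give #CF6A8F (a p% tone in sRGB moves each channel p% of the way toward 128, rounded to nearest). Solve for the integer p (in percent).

#F95E97 is rgb(249, 94, 151); #CF6A8F is rgb(207, 106, 143).
On the R channel (widest range): 207 ≈ 249 + (p/100)(128 − 249), so p ≈ 100×(207 − 249)/(128 − 249) = -4200/-121 = 34.71.
p = 35 reproduces all three channels after rounding.

35%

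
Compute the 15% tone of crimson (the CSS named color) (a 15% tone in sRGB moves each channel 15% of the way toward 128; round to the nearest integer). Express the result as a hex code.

#ce2446

CSS crimson is rgb(220, 20, 60).
A 15% tone moves each channel 15% toward 128:
  R: 220 − 13.8 = 206.2 → 206
  G: 20 + 16.2 = 36.2 → 36
  B: 60 + 0.15×(128−60) = 60 + 10.2 = 70.2 → 70
rgb(206, 36, 70) = #ce2446.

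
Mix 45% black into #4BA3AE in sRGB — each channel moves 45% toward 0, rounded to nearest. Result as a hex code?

#295A60

#4BA3AE is rgb(75, 163, 174).
Per channel, c → c + 0.45(0 − c):
  R: 75 − 33.75 = 41.25 → 41
  G: 163 − 73.35 = 89.65 → 90
  B: 174 + 0.45×(0−174) = 174 − 78.3 = 95.7 → 96
rgb(41, 90, 96) = #295A60.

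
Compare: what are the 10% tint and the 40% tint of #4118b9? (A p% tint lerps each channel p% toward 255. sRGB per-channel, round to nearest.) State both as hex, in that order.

#4118b9 is rgb(65, 24, 185).
10% tint:
  R: 65 + 0.1×(255−65) = 65 + 19 = 84 → 84
  G: 24 + 23.1 = 47.1 → 47
  B: 185 + 0.1×(255−185) = 185 + 7 = 192 → 192
  → #542fc0
40% tint:
  R: 65 + 0.4×(255−65) = 65 + 76 = 141 → 141
  G: 24 + 92.4 = 116.4 → 116
  B: 185 + 0.4×(255−185) = 185 + 28 = 213 → 213
  → #8d74d5

#542fc0, #8d74d5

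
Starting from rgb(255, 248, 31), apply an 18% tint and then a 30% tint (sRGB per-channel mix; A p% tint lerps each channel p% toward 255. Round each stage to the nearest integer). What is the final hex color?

#FFFB7E

Lerp each channel 18% toward 255:
  R: 255 + 0.18×(255−255) = 255 + 0 = 255 → 255
  G: 248 + 0.18×(255−248) = 248 + 1.26 = 249.26 → 249
  B: 31 + 0.18×(255−31) = 31 + 40.32 = 71.32 → 71
After the tint: rgb(255, 249, 71) = #FFF947.
A 30% tint moves each channel 30% toward 255:
  R: 255 + 0.3×(255−255) = 255 + 0 = 255 → 255
  G: 249 + 1.8 = 250.8 → 251
  B: 71 + 55.2 = 126.2 → 126
rgb(255, 251, 126) = #FFFB7E.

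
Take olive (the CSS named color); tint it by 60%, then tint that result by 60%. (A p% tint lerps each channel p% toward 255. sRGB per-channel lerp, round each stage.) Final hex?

CSS olive is rgb(128, 128, 0).
Per channel, c → c + 0.6(255 − c):
  R: 128 + 76.2 = 204.2 → 204
  G: 128 + 0.6×(255−128) = 128 + 76.2 = 204.2 → 204
  B: 0 + 0.6×(255−0) = 0 + 153 = 153 → 153
After the tint: rgb(204, 204, 153) = #CCCC99.
A 60% tint moves each channel 60% toward 255:
  R: 204 + 30.6 = 234.6 → 235
  G: 204 + 0.6×(255−204) = 204 + 30.6 = 234.6 → 235
  B: 153 + 0.6×(255−153) = 153 + 61.2 = 214.2 → 214
rgb(235, 235, 214) = #EBEBD6.

#EBEBD6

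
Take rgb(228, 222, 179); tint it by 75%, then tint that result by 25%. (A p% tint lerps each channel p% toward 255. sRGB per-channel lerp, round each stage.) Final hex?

Per channel, c → c + 0.75(255 − c):
  R: 228 + 20.25 = 248.25 → 248
  G: 222 + 0.75×(255−222) = 222 + 24.75 = 246.75 → 247
  B: 179 + 0.75×(255−179) = 179 + 57 = 236 → 236
After the tint: rgb(248, 247, 236) = #F8F7EC.
Per channel, c → c + 0.25(255 − c):
  R: 248 + 1.75 = 249.75 → 250
  G: 247 + 0.25×(255−247) = 247 + 2 = 249 → 249
  B: 236 + 0.25×(255−236) = 236 + 4.75 = 240.75 → 241
rgb(250, 249, 241) = #FAF9F1.

#FAF9F1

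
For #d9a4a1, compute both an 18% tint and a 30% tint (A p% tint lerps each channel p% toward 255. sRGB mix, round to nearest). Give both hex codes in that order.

#e0b4b2, #e4bfbd

#d9a4a1 is rgb(217, 164, 161).
18% tint:
  R: 217 + 6.84 = 223.84 → 224
  G: 164 + 0.18×(255−164) = 164 + 16.38 = 180.38 → 180
  B: 161 + 0.18×(255−161) = 161 + 16.92 = 177.92 → 178
  → #e0b4b2
30% tint:
  R: 217 + 0.3×(255−217) = 217 + 11.4 = 228.4 → 228
  G: 164 + 27.3 = 191.3 → 191
  B: 161 + 0.3×(255−161) = 161 + 28.2 = 189.2 → 189
  → #e4bfbd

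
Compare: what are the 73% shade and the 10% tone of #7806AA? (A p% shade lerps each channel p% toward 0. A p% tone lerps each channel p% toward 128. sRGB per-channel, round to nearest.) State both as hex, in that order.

#20022E, #7912A6

#7806AA is rgb(120, 6, 170).
73% shade:
  R: 120 − 87.6 = 32.4 → 32
  G: 6 − 4.38 = 1.62 → 2
  B: 170 − 124.1 = 45.9 → 46
  → #20022E
10% tone:
  R: 120 + 0.1×(128−120) = 120 + 0.8 = 120.8 → 121
  G: 6 + 0.1×(128−6) = 6 + 12.2 = 18.2 → 18
  B: 170 − 4.2 = 165.8 → 166
  → #7912A6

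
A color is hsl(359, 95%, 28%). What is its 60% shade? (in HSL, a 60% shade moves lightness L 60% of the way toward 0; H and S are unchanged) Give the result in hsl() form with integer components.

L moves 60% from 28 toward 0: 28 − 16.8 = 11.2 → 11.
H and S are unchanged.

hsl(359, 95%, 11%)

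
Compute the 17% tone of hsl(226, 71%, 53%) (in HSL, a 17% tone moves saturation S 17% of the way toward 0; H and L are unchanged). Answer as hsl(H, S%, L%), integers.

S moves 17% from 71 toward 0: 71 − 12.07 = 58.93 → 59.
H and L are unchanged.

hsl(226, 59%, 53%)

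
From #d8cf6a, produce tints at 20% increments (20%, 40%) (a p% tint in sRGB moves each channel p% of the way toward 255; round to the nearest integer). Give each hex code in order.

#e0d988, #e8e2a6

#d8cf6a is rgb(216, 207, 106).
20%: (216 + 7.8 = 223.8→224, 207 + 9.6 = 216.6→217, 106 + 29.8 = 135.8→136) → #e0d988
40%: (216 + 15.6 = 231.6→232, 207 + 19.2 = 226.2→226, 106 + 59.6 = 165.6→166) → #e8e2a6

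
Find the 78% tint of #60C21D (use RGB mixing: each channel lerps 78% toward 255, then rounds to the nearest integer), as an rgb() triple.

rgb(220, 242, 205)

#60C21D is rgb(96, 194, 29).
Lerp each channel 78% toward 255:
  R: 96 + 0.78×(255−96) = 96 + 124.02 = 220.02 → 220
  G: 194 + 47.58 = 241.58 → 242
  B: 29 + 0.78×(255−29) = 29 + 176.28 = 205.28 → 205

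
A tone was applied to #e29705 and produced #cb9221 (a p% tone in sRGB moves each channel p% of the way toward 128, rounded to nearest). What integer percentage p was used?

23%

#e29705 is rgb(226, 151, 5); #cb9221 is rgb(203, 146, 33).
On the B channel (widest range): 33 ≈ 5 + (p/100)(128 − 5), so p ≈ 100×(33 − 5)/(128 − 5) = 2800/123 = 22.76.
p = 23 reproduces all three channels after rounding.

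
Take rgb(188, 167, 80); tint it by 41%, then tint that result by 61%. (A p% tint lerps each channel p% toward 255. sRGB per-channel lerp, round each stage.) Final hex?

#EFEBD7

Lerp each channel 41% toward 255:
  R: 188 + 0.41×(255−188) = 188 + 27.47 = 215.47 → 215
  G: 167 + 0.41×(255−167) = 167 + 36.08 = 203.08 → 203
  B: 80 + 71.75 = 151.75 → 152
After the tint: rgb(215, 203, 152) = #D7CB98.
Per channel, c → c + 0.61(255 − c):
  R: 215 + 24.4 = 239.4 → 239
  G: 203 + 0.61×(255−203) = 203 + 31.72 = 234.72 → 235
  B: 152 + 0.61×(255−152) = 152 + 62.83 = 214.83 → 215
rgb(239, 235, 215) = #EFEBD7.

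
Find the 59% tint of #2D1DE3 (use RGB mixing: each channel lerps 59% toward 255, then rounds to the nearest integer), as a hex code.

#2D1DE3 is rgb(45, 29, 227).
Lerp each channel 59% toward 255:
  R: 45 + 123.9 = 168.9 → 169
  G: 29 + 0.59×(255−29) = 29 + 133.34 = 162.34 → 162
  B: 227 + 0.59×(255−227) = 227 + 16.52 = 243.52 → 244
rgb(169, 162, 244) = #A9A2F4.

#A9A2F4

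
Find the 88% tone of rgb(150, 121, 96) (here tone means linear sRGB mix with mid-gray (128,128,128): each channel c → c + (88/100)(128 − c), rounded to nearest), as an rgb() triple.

Lerp each channel 88% toward 128:
  R: 150 + 0.88×(128−150) = 150 − 19.36 = 130.64 → 131
  G: 121 + 6.16 = 127.16 → 127
  B: 96 + 0.88×(128−96) = 96 + 28.16 = 124.16 → 124

rgb(131, 127, 124)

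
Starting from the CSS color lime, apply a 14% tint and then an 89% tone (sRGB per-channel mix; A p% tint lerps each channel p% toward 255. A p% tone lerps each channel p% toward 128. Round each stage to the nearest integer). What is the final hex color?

#768E76

CSS lime is rgb(0, 255, 0).
A 14% tint moves each channel 14% toward 255:
  R: 0 + 0.14×(255−0) = 0 + 35.7 = 35.7 → 36
  G: 255 + 0.14×(255−255) = 255 + 0 = 255 → 255
  B: 0 + 0.14×(255−0) = 0 + 35.7 = 35.7 → 36
After the tint: rgb(36, 255, 36) = #24FF24.
An 89% tone moves each channel 89% toward 128:
  R: 36 + 0.89×(128−36) = 36 + 81.88 = 117.88 → 118
  G: 255 + 0.89×(128−255) = 255 − 113.03 = 141.97 → 142
  B: 36 + 0.89×(128−36) = 36 + 81.88 = 117.88 → 118
rgb(118, 142, 118) = #768E76.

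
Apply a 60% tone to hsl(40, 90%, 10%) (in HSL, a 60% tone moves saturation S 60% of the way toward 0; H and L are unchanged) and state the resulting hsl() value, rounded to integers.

S moves 60% from 90 toward 0: 90 − 54 = 36 → 36.
H and L are unchanged.

hsl(40, 36%, 10%)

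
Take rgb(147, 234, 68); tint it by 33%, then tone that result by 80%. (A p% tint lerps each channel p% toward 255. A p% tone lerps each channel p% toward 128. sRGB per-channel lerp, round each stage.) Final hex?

#8B9780

Per channel, c → c + 0.33(255 − c):
  R: 147 + 35.64 = 182.64 → 183
  G: 234 + 0.33×(255−234) = 234 + 6.93 = 240.93 → 241
  B: 68 + 0.33×(255−68) = 68 + 61.71 = 129.71 → 130
After the tint: rgb(183, 241, 130) = #B7F182.
An 80% tone moves each channel 80% toward 128:
  R: 183 + 0.8×(128−183) = 183 − 44 = 139 → 139
  G: 241 − 90.4 = 150.6 → 151
  B: 130 − 1.6 = 128.4 → 128
rgb(139, 151, 128) = #8B9780.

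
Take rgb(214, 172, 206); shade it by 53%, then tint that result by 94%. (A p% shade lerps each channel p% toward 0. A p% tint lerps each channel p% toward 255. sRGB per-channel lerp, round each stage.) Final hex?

Per channel, c → c + 0.53(0 − c):
  R: 214 + 0.53×(0−214) = 214 − 113.42 = 100.58 → 101
  G: 172 + 0.53×(0−172) = 172 − 91.16 = 80.84 → 81
  B: 206 + 0.53×(0−206) = 206 − 109.18 = 96.82 → 97
After the shade: rgb(101, 81, 97) = #655161.
Per channel, c → c + 0.94(255 − c):
  R: 101 + 0.94×(255−101) = 101 + 144.76 = 245.76 → 246
  G: 81 + 163.56 = 244.56 → 245
  B: 97 + 0.94×(255−97) = 97 + 148.52 = 245.52 → 246
rgb(246, 245, 246) = #f6f5f6.

#f6f5f6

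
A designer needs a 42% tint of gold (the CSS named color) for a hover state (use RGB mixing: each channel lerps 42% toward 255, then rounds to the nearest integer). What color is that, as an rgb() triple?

rgb(255, 232, 107)

CSS gold is rgb(255, 215, 0).
Lerp each channel 42% toward 255:
  R: 255 + 0.42×(255−255) = 255 + 0 = 255 → 255
  G: 215 + 16.8 = 231.8 → 232
  B: 0 + 107.1 = 107.1 → 107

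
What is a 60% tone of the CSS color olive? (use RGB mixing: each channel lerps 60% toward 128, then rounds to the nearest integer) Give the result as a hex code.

CSS olive is rgb(128, 128, 0).
Lerp each channel 60% toward 128:
  R: 128 + 0.6×(128−128) = 128 + 0 = 128 → 128
  G: 128 + 0.6×(128−128) = 128 + 0 = 128 → 128
  B: 0 + 76.8 = 76.8 → 77
rgb(128, 128, 77) = #80804D.

#80804D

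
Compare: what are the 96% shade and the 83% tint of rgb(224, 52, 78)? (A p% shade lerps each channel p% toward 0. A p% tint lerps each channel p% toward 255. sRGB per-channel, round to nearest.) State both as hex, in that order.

96% shade:
  R: 224 + 0.96×(0−224) = 224 − 215.04 = 8.96 → 9
  G: 52 − 49.92 = 2.08 → 2
  B: 78 + 0.96×(0−78) = 78 − 74.88 = 3.12 → 3
  → #090203
83% tint:
  R: 224 + 0.83×(255−224) = 224 + 25.73 = 249.73 → 250
  G: 52 + 0.83×(255−52) = 52 + 168.49 = 220.49 → 220
  B: 78 + 0.83×(255−78) = 78 + 146.91 = 224.91 → 225
  → #fadce1

#090203, #fadce1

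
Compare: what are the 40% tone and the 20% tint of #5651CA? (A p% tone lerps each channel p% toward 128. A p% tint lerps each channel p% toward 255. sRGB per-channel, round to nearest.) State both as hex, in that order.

#5651CA is rgb(86, 81, 202).
40% tone:
  R: 86 + 16.8 = 102.8 → 103
  G: 81 + 0.4×(128−81) = 81 + 18.8 = 99.8 → 100
  B: 202 + 0.4×(128−202) = 202 − 29.6 = 172.4 → 172
  → #6764AC
20% tint:
  R: 86 + 0.2×(255−86) = 86 + 33.8 = 119.8 → 120
  G: 81 + 0.2×(255−81) = 81 + 34.8 = 115.8 → 116
  B: 202 + 0.2×(255−202) = 202 + 10.6 = 212.6 → 213
  → #7874D5

#6764AC, #7874D5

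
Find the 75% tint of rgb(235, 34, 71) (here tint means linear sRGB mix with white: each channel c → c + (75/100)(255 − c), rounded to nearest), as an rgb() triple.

Lerp each channel 75% toward 255:
  R: 235 + 0.75×(255−235) = 235 + 15 = 250 → 250
  G: 34 + 165.75 = 199.75 → 200
  B: 71 + 138 = 209 → 209

rgb(250, 200, 209)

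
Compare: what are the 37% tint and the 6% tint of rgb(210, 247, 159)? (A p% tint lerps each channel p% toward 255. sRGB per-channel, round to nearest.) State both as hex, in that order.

37% tint:
  R: 210 + 16.65 = 226.65 → 227
  G: 247 + 2.96 = 249.96 → 250
  B: 159 + 0.37×(255−159) = 159 + 35.52 = 194.52 → 195
  → #E3FAC3
6% tint:
  R: 210 + 0.06×(255−210) = 210 + 2.7 = 212.7 → 213
  G: 247 + 0.06×(255−247) = 247 + 0.48 = 247.48 → 247
  B: 159 + 0.06×(255−159) = 159 + 5.76 = 164.76 → 165
  → #D5F7A5

#E3FAC3, #D5F7A5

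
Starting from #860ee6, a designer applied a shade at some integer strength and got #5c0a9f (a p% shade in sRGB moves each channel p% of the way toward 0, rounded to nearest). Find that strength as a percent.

#860ee6 is rgb(134, 14, 230); #5c0a9f is rgb(92, 10, 159).
On the B channel (widest range): 159 ≈ 230 + (p/100)(0 − 230), so p ≈ 100×(159 − 230)/(0 − 230) = -7100/-230 = 30.87.
p = 31 reproduces all three channels after rounding.

31%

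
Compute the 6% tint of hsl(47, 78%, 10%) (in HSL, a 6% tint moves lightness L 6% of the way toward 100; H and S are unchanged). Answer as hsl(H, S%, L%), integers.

hsl(47, 78%, 15%)

L moves 6% from 10 toward 100: 10 + 5.4 = 15.4 → 15.
H and S are unchanged.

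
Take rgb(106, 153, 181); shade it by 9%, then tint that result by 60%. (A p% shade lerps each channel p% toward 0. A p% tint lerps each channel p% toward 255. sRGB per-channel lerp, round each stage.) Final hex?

Per channel, c → c + 0.09(0 − c):
  R: 106 + 0.09×(0−106) = 106 − 9.54 = 96.46 → 96
  G: 153 − 13.77 = 139.23 → 139
  B: 181 − 16.29 = 164.71 → 165
After the shade: rgb(96, 139, 165) = #608ba5.
Lerp each channel 60% toward 255:
  R: 96 + 0.6×(255−96) = 96 + 95.4 = 191.4 → 191
  G: 139 + 0.6×(255−139) = 139 + 69.6 = 208.6 → 209
  B: 165 + 0.6×(255−165) = 165 + 54 = 219 → 219
rgb(191, 209, 219) = #bfd1db.

#bfd1db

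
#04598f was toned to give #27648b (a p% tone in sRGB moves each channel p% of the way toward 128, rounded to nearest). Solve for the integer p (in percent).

#04598f is rgb(4, 89, 143); #27648b is rgb(39, 100, 139).
On the R channel (widest range): 39 ≈ 4 + (p/100)(128 − 4), so p ≈ 100×(39 − 4)/(128 − 4) = 3500/124 = 28.23.
p = 28 reproduces all three channels after rounding.

28%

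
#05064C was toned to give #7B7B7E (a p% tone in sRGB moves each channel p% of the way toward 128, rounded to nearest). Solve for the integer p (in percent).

96%

#05064C is rgb(5, 6, 76); #7B7B7E is rgb(123, 123, 126).
On the R channel (widest range): 123 ≈ 5 + (p/100)(128 − 5), so p ≈ 100×(123 − 5)/(128 − 5) = 11800/123 = 95.93.
p = 96 reproduces all three channels after rounding.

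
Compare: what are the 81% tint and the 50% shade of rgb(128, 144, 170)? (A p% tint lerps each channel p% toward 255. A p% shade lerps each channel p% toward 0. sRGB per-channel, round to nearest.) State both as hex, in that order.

#E7EAEF, #404855

81% tint:
  R: 128 + 102.87 = 230.87 → 231
  G: 144 + 0.81×(255−144) = 144 + 89.91 = 233.91 → 234
  B: 170 + 0.81×(255−170) = 170 + 68.85 = 238.85 → 239
  → #E7EAEF
50% shade:
  R: 128 − 64 = 64 → 64
  G: 144 − 72 = 72 → 72
  B: 170 + 0.5×(0−170) = 170 − 85 = 85 → 85
  → #404855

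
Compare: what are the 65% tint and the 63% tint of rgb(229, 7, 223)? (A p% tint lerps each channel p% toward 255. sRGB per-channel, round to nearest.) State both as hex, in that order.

#F6A8F4, #F5A3F3

65% tint:
  R: 229 + 0.65×(255−229) = 229 + 16.9 = 245.9 → 246
  G: 7 + 0.65×(255−7) = 7 + 161.2 = 168.2 → 168
  B: 223 + 0.65×(255−223) = 223 + 20.8 = 243.8 → 244
  → #F6A8F4
63% tint:
  R: 229 + 0.63×(255−229) = 229 + 16.38 = 245.38 → 245
  G: 7 + 0.63×(255−7) = 7 + 156.24 = 163.24 → 163
  B: 223 + 0.63×(255−223) = 223 + 20.16 = 243.16 → 243
  → #F5A3F3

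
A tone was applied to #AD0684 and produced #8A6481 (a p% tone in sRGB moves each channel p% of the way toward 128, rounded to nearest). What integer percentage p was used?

#AD0684 is rgb(173, 6, 132); #8A6481 is rgb(138, 100, 129).
On the G channel (widest range): 100 ≈ 6 + (p/100)(128 − 6), so p ≈ 100×(100 − 6)/(128 − 6) = 9400/122 = 77.05.
p = 77 reproduces all three channels after rounding.

77%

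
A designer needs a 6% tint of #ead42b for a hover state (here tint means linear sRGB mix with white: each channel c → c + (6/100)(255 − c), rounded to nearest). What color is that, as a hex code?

#ebd738

#ead42b is rgb(234, 212, 43).
A 6% tint moves each channel 6% toward 255:
  R: 234 + 1.26 = 235.26 → 235
  G: 212 + 0.06×(255−212) = 212 + 2.58 = 214.58 → 215
  B: 43 + 12.72 = 55.72 → 56
rgb(235, 215, 56) = #ebd738.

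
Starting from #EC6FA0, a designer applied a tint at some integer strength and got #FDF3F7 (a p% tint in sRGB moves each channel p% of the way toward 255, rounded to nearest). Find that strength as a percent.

92%

#EC6FA0 is rgb(236, 111, 160); #FDF3F7 is rgb(253, 243, 247).
On the G channel (widest range): 243 ≈ 111 + (p/100)(255 − 111), so p ≈ 100×(243 − 111)/(255 − 111) = 13200/144 = 91.67.
p = 92 reproduces all three channels after rounding.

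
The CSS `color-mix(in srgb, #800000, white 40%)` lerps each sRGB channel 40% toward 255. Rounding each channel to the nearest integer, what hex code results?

#b36666

#800000 is rgb(128, 0, 0).
Lerp each channel 40% toward 255:
  R: 128 + 0.4×(255−128) = 128 + 50.8 = 178.8 → 179
  G: 0 + 102 = 102 → 102
  B: 0 + 0.4×(255−0) = 0 + 102 = 102 → 102
rgb(179, 102, 102) = #b36666.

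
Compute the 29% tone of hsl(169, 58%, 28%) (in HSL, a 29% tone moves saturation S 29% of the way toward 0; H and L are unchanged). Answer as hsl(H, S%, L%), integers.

S moves 29% from 58 toward 0: 58 − 16.82 = 41.18 → 41.
H and L are unchanged.

hsl(169, 41%, 28%)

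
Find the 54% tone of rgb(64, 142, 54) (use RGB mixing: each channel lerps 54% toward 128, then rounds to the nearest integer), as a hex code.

A 54% tone moves each channel 54% toward 128:
  R: 64 + 0.54×(128−64) = 64 + 34.56 = 98.56 → 99
  G: 142 − 7.56 = 134.44 → 134
  B: 54 + 39.96 = 93.96 → 94
rgb(99, 134, 94) = #63865E.

#63865E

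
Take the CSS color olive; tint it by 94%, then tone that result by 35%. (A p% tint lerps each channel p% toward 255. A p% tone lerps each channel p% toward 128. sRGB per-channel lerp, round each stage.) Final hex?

#cdcdc9

CSS olive is rgb(128, 128, 0).
Lerp each channel 94% toward 255:
  R: 128 + 119.38 = 247.38 → 247
  G: 128 + 0.94×(255−128) = 128 + 119.38 = 247.38 → 247
  B: 0 + 0.94×(255−0) = 0 + 239.7 = 239.7 → 240
After the tint: rgb(247, 247, 240) = #f7f7f0.
Lerp each channel 35% toward 128:
  R: 247 + 0.35×(128−247) = 247 − 41.65 = 205.35 → 205
  G: 247 + 0.35×(128−247) = 247 − 41.65 = 205.35 → 205
  B: 240 + 0.35×(128−240) = 240 − 39.2 = 200.8 → 201
rgb(205, 205, 201) = #cdcdc9.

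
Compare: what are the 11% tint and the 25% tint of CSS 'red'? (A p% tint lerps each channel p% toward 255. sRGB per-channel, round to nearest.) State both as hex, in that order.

CSS red is rgb(255, 0, 0).
11% tint:
  R: 255 + 0.11×(255−255) = 255 + 0 = 255 → 255
  G: 0 + 28.05 = 28.05 → 28
  B: 0 + 0.11×(255−0) = 0 + 28.05 = 28.05 → 28
  → #FF1C1C
25% tint:
  R: 255 + 0.25×(255−255) = 255 + 0 = 255 → 255
  G: 0 + 63.75 = 63.75 → 64
  B: 0 + 0.25×(255−0) = 0 + 63.75 = 63.75 → 64
  → #FF4040

#FF1C1C, #FF4040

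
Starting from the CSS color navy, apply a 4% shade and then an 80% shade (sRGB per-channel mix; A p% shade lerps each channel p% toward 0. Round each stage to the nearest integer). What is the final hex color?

CSS navy is rgb(0, 0, 128).
Lerp each channel 4% toward 0:
  R: 0 + 0.04×(0−0) = 0 + 0 = 0 → 0
  G: 0 + 0.04×(0−0) = 0 + 0 = 0 → 0
  B: 128 + 0.04×(0−128) = 128 − 5.12 = 122.88 → 123
After the shade: rgb(0, 0, 123) = #00007B.
Lerp each channel 80% toward 0:
  R: 0 + 0 = 0 → 0
  G: 0 + 0.8×(0−0) = 0 + 0 = 0 → 0
  B: 123 − 98.4 = 24.6 → 25
rgb(0, 0, 25) = #000019.

#000019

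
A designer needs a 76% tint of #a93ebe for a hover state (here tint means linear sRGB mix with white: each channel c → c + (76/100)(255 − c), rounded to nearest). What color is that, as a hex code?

#ead1ef

#a93ebe is rgb(169, 62, 190).
Lerp each channel 76% toward 255:
  R: 169 + 0.76×(255−169) = 169 + 65.36 = 234.36 → 234
  G: 62 + 0.76×(255−62) = 62 + 146.68 = 208.68 → 209
  B: 190 + 0.76×(255−190) = 190 + 49.4 = 239.4 → 239
rgb(234, 209, 239) = #ead1ef.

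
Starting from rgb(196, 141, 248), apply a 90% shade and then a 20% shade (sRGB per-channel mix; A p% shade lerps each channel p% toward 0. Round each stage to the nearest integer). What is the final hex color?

A 90% shade moves each channel 90% toward 0:
  R: 196 − 176.4 = 19.6 → 20
  G: 141 − 126.9 = 14.1 → 14
  B: 248 − 223.2 = 24.8 → 25
After the shade: rgb(20, 14, 25) = #140e19.
A 20% shade moves each channel 20% toward 0:
  R: 20 + 0.2×(0−20) = 20 − 4 = 16 → 16
  G: 14 + 0.2×(0−14) = 14 − 2.8 = 11.2 → 11
  B: 25 + 0.2×(0−25) = 25 − 5 = 20 → 20
rgb(16, 11, 20) = #100b14.

#100b14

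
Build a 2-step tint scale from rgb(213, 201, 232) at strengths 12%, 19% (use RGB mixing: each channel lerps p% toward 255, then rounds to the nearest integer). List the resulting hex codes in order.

#DACFEB, #DDD3EC

12%: (213 + 5.04 = 218.04→218, 201 + 6.48 = 207.48→207, 232 + 2.76 = 234.76→235) → #DACFEB
19%: (213 + 7.98 = 220.98→221, 201 + 10.26 = 211.26→211, 232 + 4.37 = 236.37→236) → #DDD3EC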